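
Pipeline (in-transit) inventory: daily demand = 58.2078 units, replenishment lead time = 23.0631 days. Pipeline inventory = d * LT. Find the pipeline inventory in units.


Pipeline = 58.2078 * 23.0631 = 1342.4523

1342.4523 units


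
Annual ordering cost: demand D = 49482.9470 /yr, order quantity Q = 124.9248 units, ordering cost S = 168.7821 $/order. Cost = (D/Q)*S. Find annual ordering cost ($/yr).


Number of orders = D/Q = 396.1019
Cost = 396.1019 * 168.7821 = 66854.9056

66854.9056 $/yr


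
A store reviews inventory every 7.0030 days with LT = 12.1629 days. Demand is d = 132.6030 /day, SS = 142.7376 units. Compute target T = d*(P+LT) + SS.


P + LT = 19.1659
d*(P+LT) = 132.6030 * 19.1659 = 2541.4558
T = 2541.4558 + 142.7376 = 2684.1934

2684.1934 units


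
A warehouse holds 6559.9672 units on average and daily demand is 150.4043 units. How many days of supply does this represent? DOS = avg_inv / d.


DOS = 6559.9672 / 150.4043 = 43.6156

43.6156 days


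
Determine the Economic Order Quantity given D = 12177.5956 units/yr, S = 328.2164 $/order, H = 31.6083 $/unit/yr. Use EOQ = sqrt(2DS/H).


2*D*S = 2 * 12177.5956 * 328.2164 = 7993773.1770
2*D*S/H = 252901.0791
EOQ = sqrt(252901.0791) = 502.8927

502.8927 units


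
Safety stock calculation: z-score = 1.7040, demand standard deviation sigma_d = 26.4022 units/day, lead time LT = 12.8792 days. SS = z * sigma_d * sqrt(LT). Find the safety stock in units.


sqrt(LT) = sqrt(12.8792) = 3.5888
SS = 1.7040 * 26.4022 * 3.5888 = 161.4560

161.4560 units


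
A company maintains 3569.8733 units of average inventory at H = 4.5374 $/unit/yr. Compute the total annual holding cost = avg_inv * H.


Cost = 3569.8733 * 4.5374 = 16197.9431

16197.9431 $/yr


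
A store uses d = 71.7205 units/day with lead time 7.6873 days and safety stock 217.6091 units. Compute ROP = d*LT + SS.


d*LT = 71.7205 * 7.6873 = 551.3370
ROP = 551.3370 + 217.6091 = 768.9461

768.9461 units


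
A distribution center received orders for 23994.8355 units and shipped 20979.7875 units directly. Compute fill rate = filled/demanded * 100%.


FR = 20979.7875 / 23994.8355 * 100 = 87.4346

87.4346%


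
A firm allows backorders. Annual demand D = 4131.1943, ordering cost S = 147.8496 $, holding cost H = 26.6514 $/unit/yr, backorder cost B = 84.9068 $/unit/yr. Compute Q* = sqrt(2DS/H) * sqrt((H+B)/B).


sqrt(2DS/H) = 214.0932
sqrt((H+B)/B) = 1.1463
Q* = 214.0932 * 1.1463 = 245.4044

245.4044 units


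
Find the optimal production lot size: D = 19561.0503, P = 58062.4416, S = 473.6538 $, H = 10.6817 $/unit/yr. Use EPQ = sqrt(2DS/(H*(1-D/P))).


1 - D/P = 1 - 0.3369 = 0.6631
H*(1-D/P) = 7.0831
2DS = 18530331.6132
EPQ = sqrt(2616144.2453) = 1617.4499

1617.4499 units


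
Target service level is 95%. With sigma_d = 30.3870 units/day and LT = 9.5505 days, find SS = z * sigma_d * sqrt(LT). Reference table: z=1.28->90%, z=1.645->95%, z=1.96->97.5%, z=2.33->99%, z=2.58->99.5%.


From the table, SL = 95% corresponds to z = 1.645
sqrt(LT) = sqrt(9.5505) = 3.0904
SS = 1.645 * 30.3870 * 3.0904 = 154.4781

154.4781 units


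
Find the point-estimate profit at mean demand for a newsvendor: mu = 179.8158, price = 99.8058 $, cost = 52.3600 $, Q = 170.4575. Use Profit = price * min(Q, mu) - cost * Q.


Sales at mu = min(170.4575, 179.8158) = 170.4575
Revenue = 99.8058 * 170.4575 = 17012.6472
Total cost = 52.3600 * 170.4575 = 8925.1547
Profit = 17012.6472 - 8925.1547 = 8087.4925

8087.4925 $


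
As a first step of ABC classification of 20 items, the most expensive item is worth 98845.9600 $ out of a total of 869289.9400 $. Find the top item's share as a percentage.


Top item = 98845.9600
Total = 869289.9400
Percentage = 98845.9600 / 869289.9400 * 100 = 11.3709

11.3709%


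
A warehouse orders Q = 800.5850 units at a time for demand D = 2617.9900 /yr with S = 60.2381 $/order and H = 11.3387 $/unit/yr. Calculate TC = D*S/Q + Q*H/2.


Ordering cost = D*S/Q = 196.9844
Holding cost = Q*H/2 = 4538.7966
TC = 196.9844 + 4538.7966 = 4735.7810

4735.7810 $/yr


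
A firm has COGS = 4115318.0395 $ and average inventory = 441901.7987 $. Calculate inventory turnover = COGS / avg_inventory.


Turnover = 4115318.0395 / 441901.7987 = 9.3127

9.3127


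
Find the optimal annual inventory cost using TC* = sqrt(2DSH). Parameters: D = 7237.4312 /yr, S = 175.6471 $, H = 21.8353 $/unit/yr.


2*D*S*H = 55515542.8618
TC* = sqrt(55515542.8618) = 7450.8753

7450.8753 $/yr


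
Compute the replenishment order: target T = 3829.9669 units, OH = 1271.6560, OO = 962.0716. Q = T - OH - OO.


Inventory position = OH + OO = 1271.6560 + 962.0716 = 2233.7276
Q = 3829.9669 - 2233.7276 = 1596.2393

1596.2393 units


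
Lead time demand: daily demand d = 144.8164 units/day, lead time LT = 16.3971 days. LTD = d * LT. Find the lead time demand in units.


LTD = 144.8164 * 16.3971 = 2374.5690

2374.5690 units


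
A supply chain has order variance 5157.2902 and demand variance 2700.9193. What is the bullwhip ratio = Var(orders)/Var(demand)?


BW = 5157.2902 / 2700.9193 = 1.9095

1.9095


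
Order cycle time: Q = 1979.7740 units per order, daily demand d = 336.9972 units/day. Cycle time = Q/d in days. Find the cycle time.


Cycle = 1979.7740 / 336.9972 = 5.8747

5.8747 days


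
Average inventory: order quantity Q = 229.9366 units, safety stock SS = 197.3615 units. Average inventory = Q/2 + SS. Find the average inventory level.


Q/2 = 114.9683
Avg = 114.9683 + 197.3615 = 312.3298

312.3298 units


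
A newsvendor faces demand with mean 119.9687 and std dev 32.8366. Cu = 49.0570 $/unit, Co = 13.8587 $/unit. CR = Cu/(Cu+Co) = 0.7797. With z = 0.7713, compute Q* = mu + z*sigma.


CR = Cu/(Cu+Co) = 49.0570/(49.0570+13.8587) = 0.7797
z = 0.7713
Q* = 119.9687 + 0.7713 * 32.8366 = 145.2956

145.2956 units


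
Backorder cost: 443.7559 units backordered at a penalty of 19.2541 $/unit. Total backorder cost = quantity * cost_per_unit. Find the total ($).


Total = 443.7559 * 19.2541 = 8544.1205

8544.1205 $


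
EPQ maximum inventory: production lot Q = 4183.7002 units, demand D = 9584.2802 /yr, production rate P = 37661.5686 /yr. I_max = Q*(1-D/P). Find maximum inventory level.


D/P = 0.2545
1 - D/P = 0.7455
I_max = 4183.7002 * 0.7455 = 3119.0139

3119.0139 units


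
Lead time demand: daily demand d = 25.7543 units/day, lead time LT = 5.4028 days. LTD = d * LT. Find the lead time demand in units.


LTD = 25.7543 * 5.4028 = 139.1453

139.1453 units


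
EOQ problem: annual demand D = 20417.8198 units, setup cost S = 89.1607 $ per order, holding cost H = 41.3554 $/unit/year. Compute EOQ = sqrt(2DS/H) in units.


2*D*S = 2 * 20417.8198 * 89.1607 = 3640934.2117
2*D*S/H = 88040.1160
EOQ = sqrt(88040.1160) = 296.7155

296.7155 units


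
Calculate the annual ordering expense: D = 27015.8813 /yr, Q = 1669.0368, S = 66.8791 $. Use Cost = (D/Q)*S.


Number of orders = D/Q = 16.1865
Cost = 16.1865 * 66.8791 = 1082.5392

1082.5392 $/yr


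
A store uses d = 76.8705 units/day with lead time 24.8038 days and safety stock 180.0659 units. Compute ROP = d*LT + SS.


d*LT = 76.8705 * 24.8038 = 1906.6805
ROP = 1906.6805 + 180.0659 = 2086.7464

2086.7464 units


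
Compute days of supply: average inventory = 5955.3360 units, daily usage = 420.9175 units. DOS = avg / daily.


DOS = 5955.3360 / 420.9175 = 14.1485

14.1485 days


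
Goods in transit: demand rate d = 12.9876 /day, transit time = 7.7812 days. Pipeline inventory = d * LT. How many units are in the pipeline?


Pipeline = 12.9876 * 7.7812 = 101.0591

101.0591 units


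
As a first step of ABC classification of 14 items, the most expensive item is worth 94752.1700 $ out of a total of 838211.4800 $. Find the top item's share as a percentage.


Top item = 94752.1700
Total = 838211.4800
Percentage = 94752.1700 / 838211.4800 * 100 = 11.3041

11.3041%


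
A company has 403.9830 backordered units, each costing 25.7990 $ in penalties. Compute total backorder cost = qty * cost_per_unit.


Total = 403.9830 * 25.7990 = 10422.3574

10422.3574 $


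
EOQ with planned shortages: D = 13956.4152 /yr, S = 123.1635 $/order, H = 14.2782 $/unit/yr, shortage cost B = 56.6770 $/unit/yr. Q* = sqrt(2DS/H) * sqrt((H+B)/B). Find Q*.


sqrt(2DS/H) = 490.6889
sqrt((H+B)/B) = 1.1189
Q* = 490.6889 * 1.1189 = 549.0285

549.0285 units


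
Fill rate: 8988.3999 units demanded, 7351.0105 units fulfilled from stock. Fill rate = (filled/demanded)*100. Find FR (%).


FR = 7351.0105 / 8988.3999 * 100 = 81.7833

81.7833%


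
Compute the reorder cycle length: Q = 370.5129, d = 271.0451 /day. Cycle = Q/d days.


Cycle = 370.5129 / 271.0451 = 1.3670

1.3670 days


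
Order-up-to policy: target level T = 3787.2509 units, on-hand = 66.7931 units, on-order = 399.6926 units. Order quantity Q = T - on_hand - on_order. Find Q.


Inventory position = OH + OO = 66.7931 + 399.6926 = 466.4857
Q = 3787.2509 - 466.4857 = 3320.7652

3320.7652 units


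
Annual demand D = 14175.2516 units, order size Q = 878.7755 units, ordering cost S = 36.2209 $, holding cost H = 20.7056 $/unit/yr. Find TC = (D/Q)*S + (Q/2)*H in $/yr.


Ordering cost = D*S/Q = 584.2680
Holding cost = Q*H/2 = 9097.7870
TC = 584.2680 + 9097.7870 = 9682.0550

9682.0550 $/yr


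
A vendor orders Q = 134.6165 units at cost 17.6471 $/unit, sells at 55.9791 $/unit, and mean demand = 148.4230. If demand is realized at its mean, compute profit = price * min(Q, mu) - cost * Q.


Sales at mu = min(134.6165, 148.4230) = 134.6165
Revenue = 55.9791 * 134.6165 = 7535.7105
Total cost = 17.6471 * 134.6165 = 2375.5908
Profit = 7535.7105 - 2375.5908 = 5160.1197

5160.1197 $


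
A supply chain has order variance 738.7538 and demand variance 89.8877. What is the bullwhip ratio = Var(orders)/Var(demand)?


BW = 738.7538 / 89.8877 = 8.2186

8.2186


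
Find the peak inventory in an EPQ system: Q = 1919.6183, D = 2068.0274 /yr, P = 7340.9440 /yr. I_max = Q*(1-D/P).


D/P = 0.2817
1 - D/P = 0.7183
I_max = 1919.6183 * 0.7183 = 1378.8400

1378.8400 units


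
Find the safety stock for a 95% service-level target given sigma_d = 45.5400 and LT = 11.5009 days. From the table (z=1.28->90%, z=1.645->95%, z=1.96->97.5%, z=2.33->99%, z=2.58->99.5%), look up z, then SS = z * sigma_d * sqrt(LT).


From the table, SL = 95% corresponds to z = 1.645
sqrt(LT) = sqrt(11.5009) = 3.3913
SS = 1.645 * 45.5400 * 3.3913 = 254.0533

254.0533 units


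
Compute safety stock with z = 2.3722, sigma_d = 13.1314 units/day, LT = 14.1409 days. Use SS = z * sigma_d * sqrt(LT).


sqrt(LT) = sqrt(14.1409) = 3.7604
SS = 2.3722 * 13.1314 * 3.7604 = 117.1388

117.1388 units


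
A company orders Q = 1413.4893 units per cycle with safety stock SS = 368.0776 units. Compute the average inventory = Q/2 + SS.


Q/2 = 706.7446
Avg = 706.7446 + 368.0776 = 1074.8222

1074.8222 units


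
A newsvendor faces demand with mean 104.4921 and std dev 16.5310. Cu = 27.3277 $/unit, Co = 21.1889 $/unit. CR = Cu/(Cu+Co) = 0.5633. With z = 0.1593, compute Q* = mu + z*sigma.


CR = Cu/(Cu+Co) = 27.3277/(27.3277+21.1889) = 0.5633
z = 0.1593
Q* = 104.4921 + 0.1593 * 16.5310 = 107.1255

107.1255 units


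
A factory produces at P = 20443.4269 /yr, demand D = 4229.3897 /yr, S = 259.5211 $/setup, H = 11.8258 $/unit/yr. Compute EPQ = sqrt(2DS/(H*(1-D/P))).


1 - D/P = 1 - 0.2069 = 0.7931
H*(1-D/P) = 9.3792
2DS = 2195231.7345
EPQ = sqrt(234052.0099) = 483.7892

483.7892 units


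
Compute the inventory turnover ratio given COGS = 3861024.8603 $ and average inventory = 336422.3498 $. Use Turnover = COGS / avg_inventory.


Turnover = 3861024.8603 / 336422.3498 = 11.4767

11.4767


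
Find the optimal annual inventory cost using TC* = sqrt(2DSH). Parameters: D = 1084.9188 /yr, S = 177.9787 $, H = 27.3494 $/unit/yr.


2*D*S*H = 10561924.6274
TC* = sqrt(10561924.6274) = 3249.9115

3249.9115 $/yr


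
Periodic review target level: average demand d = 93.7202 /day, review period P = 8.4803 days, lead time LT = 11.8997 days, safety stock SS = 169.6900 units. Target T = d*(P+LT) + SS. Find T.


P + LT = 20.3800
d*(P+LT) = 93.7202 * 20.3800 = 1910.0177
T = 1910.0177 + 169.6900 = 2079.7077

2079.7077 units


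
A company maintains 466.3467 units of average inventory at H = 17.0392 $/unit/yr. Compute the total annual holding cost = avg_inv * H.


Cost = 466.3467 * 17.0392 = 7946.1747

7946.1747 $/yr


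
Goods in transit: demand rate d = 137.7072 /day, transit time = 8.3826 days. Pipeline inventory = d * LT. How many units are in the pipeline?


Pipeline = 137.7072 * 8.3826 = 1154.3444

1154.3444 units


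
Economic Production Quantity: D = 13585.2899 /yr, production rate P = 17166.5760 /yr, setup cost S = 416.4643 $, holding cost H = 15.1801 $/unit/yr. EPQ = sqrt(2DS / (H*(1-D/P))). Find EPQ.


1 - D/P = 1 - 0.7914 = 0.2086
H*(1-D/P) = 3.1669
2DS = 11315576.4970
EPQ = sqrt(3573112.7110) = 1890.2679

1890.2679 units


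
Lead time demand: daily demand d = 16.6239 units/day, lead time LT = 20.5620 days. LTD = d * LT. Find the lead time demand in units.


LTD = 16.6239 * 20.5620 = 341.8206

341.8206 units


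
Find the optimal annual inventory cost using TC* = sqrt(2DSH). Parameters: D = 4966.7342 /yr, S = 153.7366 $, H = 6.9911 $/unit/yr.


2*D*S*H = 10676372.0810
TC* = sqrt(10676372.0810) = 3267.4718

3267.4718 $/yr


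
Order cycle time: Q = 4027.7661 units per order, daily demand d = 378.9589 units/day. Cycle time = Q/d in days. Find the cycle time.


Cycle = 4027.7661 / 378.9589 = 10.6285

10.6285 days


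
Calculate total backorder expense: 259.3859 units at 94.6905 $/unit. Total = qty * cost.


Total = 259.3859 * 94.6905 = 24561.3806

24561.3806 $


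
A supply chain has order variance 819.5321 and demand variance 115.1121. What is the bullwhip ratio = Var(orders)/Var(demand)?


BW = 819.5321 / 115.1121 = 7.1194

7.1194


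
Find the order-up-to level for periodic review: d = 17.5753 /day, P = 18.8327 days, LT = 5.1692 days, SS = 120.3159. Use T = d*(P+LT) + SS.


P + LT = 24.0019
d*(P+LT) = 17.5753 * 24.0019 = 421.8406
T = 421.8406 + 120.3159 = 542.1565

542.1565 units


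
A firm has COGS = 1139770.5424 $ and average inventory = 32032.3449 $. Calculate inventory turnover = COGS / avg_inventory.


Turnover = 1139770.5424 / 32032.3449 = 35.5819

35.5819


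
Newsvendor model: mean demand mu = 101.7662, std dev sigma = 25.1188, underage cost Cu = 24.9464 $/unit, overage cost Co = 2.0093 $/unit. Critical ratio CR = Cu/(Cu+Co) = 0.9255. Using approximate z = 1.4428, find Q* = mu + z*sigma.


CR = Cu/(Cu+Co) = 24.9464/(24.9464+2.0093) = 0.9255
z = 1.4428
Q* = 101.7662 + 1.4428 * 25.1188 = 138.0076

138.0076 units


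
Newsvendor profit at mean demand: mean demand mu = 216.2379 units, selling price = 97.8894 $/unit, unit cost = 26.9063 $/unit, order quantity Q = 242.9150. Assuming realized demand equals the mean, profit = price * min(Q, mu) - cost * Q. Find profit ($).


Sales at mu = min(242.9150, 216.2379) = 216.2379
Revenue = 97.8894 * 216.2379 = 21167.3983
Total cost = 26.9063 * 242.9150 = 6535.9439
Profit = 21167.3983 - 6535.9439 = 14631.4544

14631.4544 $


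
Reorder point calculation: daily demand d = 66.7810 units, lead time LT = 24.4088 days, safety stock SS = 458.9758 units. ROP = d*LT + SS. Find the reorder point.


d*LT = 66.7810 * 24.4088 = 1630.0441
ROP = 1630.0441 + 458.9758 = 2089.0199

2089.0199 units


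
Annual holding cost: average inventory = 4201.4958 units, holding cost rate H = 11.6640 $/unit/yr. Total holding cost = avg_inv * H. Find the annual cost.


Cost = 4201.4958 * 11.6640 = 49006.2470

49006.2470 $/yr


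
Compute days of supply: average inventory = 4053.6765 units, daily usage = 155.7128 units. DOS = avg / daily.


DOS = 4053.6765 / 155.7128 = 26.0330

26.0330 days


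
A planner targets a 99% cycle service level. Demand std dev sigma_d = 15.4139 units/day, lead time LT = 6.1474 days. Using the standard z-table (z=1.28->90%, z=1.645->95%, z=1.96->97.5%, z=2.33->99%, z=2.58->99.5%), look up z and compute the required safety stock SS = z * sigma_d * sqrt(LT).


From the table, SL = 99% corresponds to z = 2.33
sqrt(LT) = sqrt(6.1474) = 2.4794
SS = 2.33 * 15.4139 * 2.4794 = 89.0460

89.0460 units


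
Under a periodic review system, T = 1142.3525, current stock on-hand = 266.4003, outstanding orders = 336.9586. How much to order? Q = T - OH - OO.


Inventory position = OH + OO = 266.4003 + 336.9586 = 603.3589
Q = 1142.3525 - 603.3589 = 538.9936

538.9936 units


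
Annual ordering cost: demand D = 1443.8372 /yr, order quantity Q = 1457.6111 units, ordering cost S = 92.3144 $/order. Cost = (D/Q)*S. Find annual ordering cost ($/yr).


Number of orders = D/Q = 0.9906
Cost = 0.9906 * 92.3144 = 91.4421

91.4421 $/yr


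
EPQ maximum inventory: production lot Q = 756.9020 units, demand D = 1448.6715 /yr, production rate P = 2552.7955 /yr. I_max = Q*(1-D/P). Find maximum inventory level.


D/P = 0.5675
1 - D/P = 0.4325
I_max = 756.9020 * 0.4325 = 327.3720

327.3720 units


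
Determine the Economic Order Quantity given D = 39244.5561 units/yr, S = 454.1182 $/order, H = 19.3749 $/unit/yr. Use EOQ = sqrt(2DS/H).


2*D*S = 2 * 39244.5561 * 454.1182 = 35643334.3519
2*D*S/H = 1839665.4616
EOQ = sqrt(1839665.4616) = 1356.3427

1356.3427 units


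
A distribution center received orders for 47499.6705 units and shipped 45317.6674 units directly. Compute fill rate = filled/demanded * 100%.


FR = 45317.6674 / 47499.6705 * 100 = 95.4063

95.4063%


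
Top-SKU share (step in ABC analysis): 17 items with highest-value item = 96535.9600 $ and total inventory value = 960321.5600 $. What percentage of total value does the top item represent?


Top item = 96535.9600
Total = 960321.5600
Percentage = 96535.9600 / 960321.5600 * 100 = 10.0525

10.0525%


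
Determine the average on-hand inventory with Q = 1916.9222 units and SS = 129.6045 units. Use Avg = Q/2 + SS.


Q/2 = 958.4611
Avg = 958.4611 + 129.6045 = 1088.0656

1088.0656 units


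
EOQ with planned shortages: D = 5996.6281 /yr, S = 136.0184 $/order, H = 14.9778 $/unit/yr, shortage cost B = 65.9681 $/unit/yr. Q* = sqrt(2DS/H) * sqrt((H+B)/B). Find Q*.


sqrt(2DS/H) = 330.0224
sqrt((H+B)/B) = 1.1077
Q* = 330.0224 * 1.1077 = 365.5727

365.5727 units


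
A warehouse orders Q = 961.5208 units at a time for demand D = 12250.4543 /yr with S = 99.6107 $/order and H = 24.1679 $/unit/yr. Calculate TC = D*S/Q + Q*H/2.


Ordering cost = D*S/Q = 1269.1107
Holding cost = Q*H/2 = 11618.9693
TC = 1269.1107 + 11618.9693 = 12888.0800

12888.0800 $/yr


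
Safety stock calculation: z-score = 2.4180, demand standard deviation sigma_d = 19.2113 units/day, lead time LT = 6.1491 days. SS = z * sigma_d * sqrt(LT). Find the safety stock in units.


sqrt(LT) = sqrt(6.1491) = 2.4797
SS = 2.4180 * 19.2113 * 2.4797 = 115.1911

115.1911 units


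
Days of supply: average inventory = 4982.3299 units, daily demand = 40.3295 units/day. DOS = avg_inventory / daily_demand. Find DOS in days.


DOS = 4982.3299 / 40.3295 = 123.5406

123.5406 days


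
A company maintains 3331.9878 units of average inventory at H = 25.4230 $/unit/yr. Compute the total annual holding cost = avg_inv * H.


Cost = 3331.9878 * 25.4230 = 84709.1258

84709.1258 $/yr


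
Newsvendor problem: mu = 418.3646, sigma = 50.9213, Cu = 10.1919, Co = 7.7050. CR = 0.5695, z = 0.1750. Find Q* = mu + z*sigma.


CR = Cu/(Cu+Co) = 10.1919/(10.1919+7.7050) = 0.5695
z = 0.1750
Q* = 418.3646 + 0.1750 * 50.9213 = 427.2758

427.2758 units


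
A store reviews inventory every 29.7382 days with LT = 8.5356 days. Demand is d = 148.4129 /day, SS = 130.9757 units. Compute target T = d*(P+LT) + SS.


P + LT = 38.2738
d*(P+LT) = 148.4129 * 38.2738 = 5680.3257
T = 5680.3257 + 130.9757 = 5811.3014

5811.3014 units


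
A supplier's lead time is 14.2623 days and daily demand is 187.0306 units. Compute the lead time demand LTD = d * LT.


LTD = 187.0306 * 14.2623 = 2667.4865

2667.4865 units


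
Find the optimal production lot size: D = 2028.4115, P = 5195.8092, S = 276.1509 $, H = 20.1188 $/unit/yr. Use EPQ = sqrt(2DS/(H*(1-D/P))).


1 - D/P = 1 - 0.3904 = 0.6096
H*(1-D/P) = 12.2645
2DS = 1120295.3226
EPQ = sqrt(91344.2148) = 302.2321

302.2321 units


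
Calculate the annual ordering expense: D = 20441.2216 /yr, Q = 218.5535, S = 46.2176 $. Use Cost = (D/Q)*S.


Number of orders = D/Q = 93.5296
Cost = 93.5296 * 46.2176 = 4322.7137

4322.7137 $/yr


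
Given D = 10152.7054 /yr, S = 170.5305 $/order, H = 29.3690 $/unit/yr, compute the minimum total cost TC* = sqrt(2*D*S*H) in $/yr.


2*D*S*H = 101695797.1315
TC* = sqrt(101695797.1315) = 10084.4334

10084.4334 $/yr


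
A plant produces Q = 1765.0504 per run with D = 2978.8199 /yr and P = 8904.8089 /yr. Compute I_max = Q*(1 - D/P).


D/P = 0.3345
1 - D/P = 0.6655
I_max = 1765.0504 * 0.6655 = 1174.6091

1174.6091 units


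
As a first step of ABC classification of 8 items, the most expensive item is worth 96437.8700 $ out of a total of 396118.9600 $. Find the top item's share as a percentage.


Top item = 96437.8700
Total = 396118.9600
Percentage = 96437.8700 / 396118.9600 * 100 = 24.3457

24.3457%


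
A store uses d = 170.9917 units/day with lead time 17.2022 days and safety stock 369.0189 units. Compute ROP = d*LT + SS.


d*LT = 170.9917 * 17.2022 = 2941.4334
ROP = 2941.4334 + 369.0189 = 3310.4523

3310.4523 units


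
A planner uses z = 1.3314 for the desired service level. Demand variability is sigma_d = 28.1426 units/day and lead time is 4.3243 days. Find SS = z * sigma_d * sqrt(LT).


sqrt(LT) = sqrt(4.3243) = 2.0795
SS = 1.3314 * 28.1426 * 2.0795 = 77.9167

77.9167 units


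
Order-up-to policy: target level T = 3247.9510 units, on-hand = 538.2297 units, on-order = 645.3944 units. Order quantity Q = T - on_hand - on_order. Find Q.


Inventory position = OH + OO = 538.2297 + 645.3944 = 1183.6241
Q = 3247.9510 - 1183.6241 = 2064.3269

2064.3269 units


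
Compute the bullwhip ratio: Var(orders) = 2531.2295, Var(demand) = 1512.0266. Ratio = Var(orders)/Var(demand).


BW = 2531.2295 / 1512.0266 = 1.6741

1.6741


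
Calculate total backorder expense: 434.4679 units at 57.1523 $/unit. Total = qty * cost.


Total = 434.4679 * 57.1523 = 24830.8398

24830.8398 $


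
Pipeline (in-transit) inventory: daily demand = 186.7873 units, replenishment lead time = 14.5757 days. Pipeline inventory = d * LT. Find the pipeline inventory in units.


Pipeline = 186.7873 * 14.5757 = 2722.5556

2722.5556 units


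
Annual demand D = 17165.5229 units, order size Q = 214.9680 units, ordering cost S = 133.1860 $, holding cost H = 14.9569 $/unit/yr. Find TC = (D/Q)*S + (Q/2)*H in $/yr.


Ordering cost = D*S/Q = 10635.1054
Holding cost = Q*H/2 = 1607.6274
TC = 10635.1054 + 1607.6274 = 12242.7328

12242.7328 $/yr


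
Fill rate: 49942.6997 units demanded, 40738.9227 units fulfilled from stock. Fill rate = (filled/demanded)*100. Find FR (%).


FR = 40738.9227 / 49942.6997 * 100 = 81.5713

81.5713%


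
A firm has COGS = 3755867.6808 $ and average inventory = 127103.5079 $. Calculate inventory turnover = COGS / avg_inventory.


Turnover = 3755867.6808 / 127103.5079 = 29.5497

29.5497


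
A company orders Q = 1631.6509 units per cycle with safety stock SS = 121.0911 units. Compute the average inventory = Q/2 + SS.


Q/2 = 815.8255
Avg = 815.8255 + 121.0911 = 936.9166

936.9166 units


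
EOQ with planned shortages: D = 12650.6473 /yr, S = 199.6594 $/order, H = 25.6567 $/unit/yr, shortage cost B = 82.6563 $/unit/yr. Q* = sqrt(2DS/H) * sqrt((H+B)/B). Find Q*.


sqrt(2DS/H) = 443.7270
sqrt((H+B)/B) = 1.1447
Q* = 443.7270 * 1.1447 = 507.9467

507.9467 units


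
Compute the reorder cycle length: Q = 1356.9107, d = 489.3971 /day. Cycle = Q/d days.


Cycle = 1356.9107 / 489.3971 = 2.7726

2.7726 days


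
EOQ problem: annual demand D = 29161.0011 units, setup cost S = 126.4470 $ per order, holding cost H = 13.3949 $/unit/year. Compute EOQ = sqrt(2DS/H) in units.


2*D*S = 2 * 29161.0011 * 126.4470 = 7374642.2122
2*D*S/H = 550555.9737
EOQ = sqrt(550555.9737) = 741.9946

741.9946 units


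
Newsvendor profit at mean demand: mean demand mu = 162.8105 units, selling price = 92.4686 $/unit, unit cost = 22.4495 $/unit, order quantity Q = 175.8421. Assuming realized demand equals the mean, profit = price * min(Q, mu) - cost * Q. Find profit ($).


Sales at mu = min(175.8421, 162.8105) = 162.8105
Revenue = 92.4686 * 162.8105 = 15054.8590
Total cost = 22.4495 * 175.8421 = 3947.5672
Profit = 15054.8590 - 3947.5672 = 11107.2918

11107.2918 $


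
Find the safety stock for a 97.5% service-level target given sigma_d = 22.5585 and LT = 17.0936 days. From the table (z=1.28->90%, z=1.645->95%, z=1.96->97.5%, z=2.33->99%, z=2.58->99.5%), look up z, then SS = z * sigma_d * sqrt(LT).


From the table, SL = 97.5% corresponds to z = 1.96
sqrt(LT) = sqrt(17.0936) = 4.1344
SS = 1.96 * 22.5585 * 4.1344 = 182.8029

182.8029 units


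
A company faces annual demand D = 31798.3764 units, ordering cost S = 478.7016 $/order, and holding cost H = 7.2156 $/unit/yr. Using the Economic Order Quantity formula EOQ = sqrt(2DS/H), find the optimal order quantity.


2*D*S = 2 * 31798.3764 * 478.7016 = 30443867.3202
2*D*S/H = 4219173.3633
EOQ = sqrt(4219173.3633) = 2054.0626

2054.0626 units


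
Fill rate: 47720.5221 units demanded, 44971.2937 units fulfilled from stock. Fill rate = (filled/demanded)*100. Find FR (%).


FR = 44971.2937 / 47720.5221 * 100 = 94.2389

94.2389%


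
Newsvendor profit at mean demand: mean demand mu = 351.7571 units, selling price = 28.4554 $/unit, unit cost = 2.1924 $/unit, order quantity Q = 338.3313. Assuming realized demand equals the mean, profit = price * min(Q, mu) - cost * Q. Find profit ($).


Sales at mu = min(338.3313, 351.7571) = 338.3313
Revenue = 28.4554 * 338.3313 = 9627.3525
Total cost = 2.1924 * 338.3313 = 741.7575
Profit = 9627.3525 - 741.7575 = 8885.5949

8885.5949 $


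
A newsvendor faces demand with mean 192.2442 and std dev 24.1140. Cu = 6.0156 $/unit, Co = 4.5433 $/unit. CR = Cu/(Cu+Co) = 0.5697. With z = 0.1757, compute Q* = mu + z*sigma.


CR = Cu/(Cu+Co) = 6.0156/(6.0156+4.5433) = 0.5697
z = 0.1757
Q* = 192.2442 + 0.1757 * 24.1140 = 196.4810

196.4810 units


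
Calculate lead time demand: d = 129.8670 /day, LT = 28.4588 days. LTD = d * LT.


LTD = 129.8670 * 28.4588 = 3695.8590

3695.8590 units


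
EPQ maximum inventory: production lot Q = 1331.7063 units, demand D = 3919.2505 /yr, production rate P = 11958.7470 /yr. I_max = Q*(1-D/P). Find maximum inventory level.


D/P = 0.3277
1 - D/P = 0.6723
I_max = 1331.7063 * 0.6723 = 895.2650

895.2650 units


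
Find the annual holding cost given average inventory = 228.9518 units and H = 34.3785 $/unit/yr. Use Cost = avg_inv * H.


Cost = 228.9518 * 34.3785 = 7871.0195

7871.0195 $/yr


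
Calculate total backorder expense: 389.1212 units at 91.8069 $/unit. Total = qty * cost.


Total = 389.1212 * 91.8069 = 35724.0111

35724.0111 $


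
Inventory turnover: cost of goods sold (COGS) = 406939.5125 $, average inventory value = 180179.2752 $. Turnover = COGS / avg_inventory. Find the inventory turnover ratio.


Turnover = 406939.5125 / 180179.2752 = 2.2585

2.2585


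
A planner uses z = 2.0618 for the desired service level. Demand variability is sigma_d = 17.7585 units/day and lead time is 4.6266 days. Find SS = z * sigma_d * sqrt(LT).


sqrt(LT) = sqrt(4.6266) = 2.1510
SS = 2.0618 * 17.7585 * 2.1510 = 78.7560

78.7560 units


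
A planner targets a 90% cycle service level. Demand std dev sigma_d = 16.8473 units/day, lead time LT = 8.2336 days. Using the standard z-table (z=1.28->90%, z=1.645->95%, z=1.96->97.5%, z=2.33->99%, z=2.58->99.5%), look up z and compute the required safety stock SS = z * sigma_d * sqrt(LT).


From the table, SL = 90% corresponds to z = 1.28
sqrt(LT) = sqrt(8.2336) = 2.8694
SS = 1.28 * 16.8473 * 2.8694 = 61.8778

61.8778 units


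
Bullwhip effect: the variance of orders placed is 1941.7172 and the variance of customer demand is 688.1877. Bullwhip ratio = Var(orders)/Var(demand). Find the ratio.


BW = 1941.7172 / 688.1877 = 2.8215

2.8215


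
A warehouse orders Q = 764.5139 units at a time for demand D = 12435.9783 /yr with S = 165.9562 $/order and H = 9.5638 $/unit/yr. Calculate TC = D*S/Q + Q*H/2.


Ordering cost = D*S/Q = 2699.5293
Holding cost = Q*H/2 = 3655.8290
TC = 2699.5293 + 3655.8290 = 6355.3584

6355.3584 $/yr


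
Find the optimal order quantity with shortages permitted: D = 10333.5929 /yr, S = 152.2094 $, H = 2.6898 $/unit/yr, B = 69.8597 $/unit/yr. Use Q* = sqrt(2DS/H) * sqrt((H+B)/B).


sqrt(2DS/H) = 1081.4375
sqrt((H+B)/B) = 1.0191
Q* = 1081.4375 * 1.0191 = 1102.0601

1102.0601 units


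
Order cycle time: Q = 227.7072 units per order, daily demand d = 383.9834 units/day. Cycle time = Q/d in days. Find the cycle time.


Cycle = 227.7072 / 383.9834 = 0.5930

0.5930 days


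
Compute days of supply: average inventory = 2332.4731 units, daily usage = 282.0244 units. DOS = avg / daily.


DOS = 2332.4731 / 282.0244 = 8.2705

8.2705 days


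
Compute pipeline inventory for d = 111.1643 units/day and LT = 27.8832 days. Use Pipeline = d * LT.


Pipeline = 111.1643 * 27.8832 = 3099.6164

3099.6164 units


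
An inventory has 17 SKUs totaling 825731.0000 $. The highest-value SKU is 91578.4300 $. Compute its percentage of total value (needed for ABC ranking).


Top item = 91578.4300
Total = 825731.0000
Percentage = 91578.4300 / 825731.0000 * 100 = 11.0906

11.0906%


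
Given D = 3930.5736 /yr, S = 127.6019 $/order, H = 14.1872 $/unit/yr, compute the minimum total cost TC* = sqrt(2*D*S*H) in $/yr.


2*D*S*H = 14231142.2827
TC* = sqrt(14231142.2827) = 3772.4186

3772.4186 $/yr


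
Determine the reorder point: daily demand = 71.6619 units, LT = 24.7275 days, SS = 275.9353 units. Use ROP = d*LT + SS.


d*LT = 71.6619 * 24.7275 = 1772.0196
ROP = 1772.0196 + 275.9353 = 2047.9549

2047.9549 units


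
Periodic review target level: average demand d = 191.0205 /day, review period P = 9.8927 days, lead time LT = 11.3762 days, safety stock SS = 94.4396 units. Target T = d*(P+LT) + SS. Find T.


P + LT = 21.2689
d*(P+LT) = 191.0205 * 21.2689 = 4062.7959
T = 4062.7959 + 94.4396 = 4157.2355

4157.2355 units


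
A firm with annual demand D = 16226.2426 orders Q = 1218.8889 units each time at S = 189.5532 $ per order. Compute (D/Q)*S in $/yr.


Number of orders = D/Q = 13.3123
Cost = 13.3123 * 189.5532 = 2523.3934

2523.3934 $/yr


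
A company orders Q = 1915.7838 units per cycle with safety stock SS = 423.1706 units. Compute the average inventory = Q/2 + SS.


Q/2 = 957.8919
Avg = 957.8919 + 423.1706 = 1381.0625

1381.0625 units


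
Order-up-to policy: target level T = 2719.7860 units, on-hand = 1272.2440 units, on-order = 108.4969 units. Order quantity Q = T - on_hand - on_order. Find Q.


Inventory position = OH + OO = 1272.2440 + 108.4969 = 1380.7409
Q = 2719.7860 - 1380.7409 = 1339.0451

1339.0451 units


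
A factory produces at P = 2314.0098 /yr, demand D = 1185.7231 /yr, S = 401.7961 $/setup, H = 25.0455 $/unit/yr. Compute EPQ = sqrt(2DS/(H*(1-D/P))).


1 - D/P = 1 - 0.5124 = 0.4876
H*(1-D/P) = 12.2119
2DS = 952837.8345
EPQ = sqrt(78025.2219) = 279.3300

279.3300 units


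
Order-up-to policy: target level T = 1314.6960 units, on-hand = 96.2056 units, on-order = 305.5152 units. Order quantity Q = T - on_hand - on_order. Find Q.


Inventory position = OH + OO = 96.2056 + 305.5152 = 401.7208
Q = 1314.6960 - 401.7208 = 912.9752

912.9752 units


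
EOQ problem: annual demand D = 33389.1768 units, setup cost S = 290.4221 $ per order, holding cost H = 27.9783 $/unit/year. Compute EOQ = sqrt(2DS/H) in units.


2*D*S = 2 * 33389.1768 * 290.4221 = 19393909.6871
2*D*S/H = 693176.8437
EOQ = sqrt(693176.8437) = 832.5724

832.5724 units


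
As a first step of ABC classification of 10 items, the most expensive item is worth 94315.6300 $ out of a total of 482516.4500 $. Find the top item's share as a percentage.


Top item = 94315.6300
Total = 482516.4500
Percentage = 94315.6300 / 482516.4500 * 100 = 19.5466

19.5466%


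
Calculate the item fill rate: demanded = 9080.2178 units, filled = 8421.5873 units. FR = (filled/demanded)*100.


FR = 8421.5873 / 9080.2178 * 100 = 92.7465

92.7465%


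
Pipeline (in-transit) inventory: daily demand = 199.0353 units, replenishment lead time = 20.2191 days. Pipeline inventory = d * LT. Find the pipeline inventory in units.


Pipeline = 199.0353 * 20.2191 = 4024.3146

4024.3146 units


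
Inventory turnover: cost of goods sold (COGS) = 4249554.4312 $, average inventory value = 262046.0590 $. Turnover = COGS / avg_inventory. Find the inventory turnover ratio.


Turnover = 4249554.4312 / 262046.0590 = 16.2168

16.2168


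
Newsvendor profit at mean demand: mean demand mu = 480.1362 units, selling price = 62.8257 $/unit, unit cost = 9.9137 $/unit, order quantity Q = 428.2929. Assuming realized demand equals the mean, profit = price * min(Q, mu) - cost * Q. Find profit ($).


Sales at mu = min(428.2929, 480.1362) = 428.2929
Revenue = 62.8257 * 428.2929 = 26907.8012
Total cost = 9.9137 * 428.2929 = 4245.9673
Profit = 26907.8012 - 4245.9673 = 22661.8339

22661.8339 $


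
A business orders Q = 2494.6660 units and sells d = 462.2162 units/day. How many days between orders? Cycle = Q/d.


Cycle = 2494.6660 / 462.2162 = 5.3972

5.3972 days


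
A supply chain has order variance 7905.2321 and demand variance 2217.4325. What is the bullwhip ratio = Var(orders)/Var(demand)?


BW = 7905.2321 / 2217.4325 = 3.5650

3.5650


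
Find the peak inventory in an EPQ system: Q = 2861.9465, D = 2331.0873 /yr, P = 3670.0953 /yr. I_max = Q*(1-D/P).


D/P = 0.6352
1 - D/P = 0.3648
I_max = 2861.9465 * 0.3648 = 1044.1607

1044.1607 units


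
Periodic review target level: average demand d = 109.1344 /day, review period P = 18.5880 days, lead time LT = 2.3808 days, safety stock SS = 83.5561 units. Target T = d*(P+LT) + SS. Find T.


P + LT = 20.9688
d*(P+LT) = 109.1344 * 20.9688 = 2288.4174
T = 2288.4174 + 83.5561 = 2371.9735

2371.9735 units


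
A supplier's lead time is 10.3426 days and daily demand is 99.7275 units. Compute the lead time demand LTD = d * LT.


LTD = 99.7275 * 10.3426 = 1031.4416

1031.4416 units


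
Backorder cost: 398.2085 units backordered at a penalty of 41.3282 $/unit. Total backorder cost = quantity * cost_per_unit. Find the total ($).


Total = 398.2085 * 41.3282 = 16457.2405

16457.2405 $


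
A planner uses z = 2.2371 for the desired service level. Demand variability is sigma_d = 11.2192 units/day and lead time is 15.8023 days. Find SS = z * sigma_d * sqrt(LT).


sqrt(LT) = sqrt(15.8023) = 3.9752
SS = 2.2371 * 11.2192 * 3.9752 = 99.7717

99.7717 units


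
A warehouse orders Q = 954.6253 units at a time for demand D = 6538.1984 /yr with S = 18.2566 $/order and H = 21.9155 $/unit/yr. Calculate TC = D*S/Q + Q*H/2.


Ordering cost = D*S/Q = 125.0389
Holding cost = Q*H/2 = 10460.5454
TC = 125.0389 + 10460.5454 = 10585.5843

10585.5843 $/yr


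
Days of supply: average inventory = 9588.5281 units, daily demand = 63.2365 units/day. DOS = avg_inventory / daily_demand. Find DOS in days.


DOS = 9588.5281 / 63.2365 = 151.6296

151.6296 days


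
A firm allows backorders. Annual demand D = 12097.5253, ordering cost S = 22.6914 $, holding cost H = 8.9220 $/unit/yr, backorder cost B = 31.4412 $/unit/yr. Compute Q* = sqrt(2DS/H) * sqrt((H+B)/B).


sqrt(2DS/H) = 248.0635
sqrt((H+B)/B) = 1.1330
Q* = 248.0635 * 1.1330 = 281.0645

281.0645 units


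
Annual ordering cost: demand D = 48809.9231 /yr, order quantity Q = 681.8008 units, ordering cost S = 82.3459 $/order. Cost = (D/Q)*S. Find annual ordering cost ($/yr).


Number of orders = D/Q = 71.5897
Cost = 71.5897 * 82.3459 = 5895.1193

5895.1193 $/yr


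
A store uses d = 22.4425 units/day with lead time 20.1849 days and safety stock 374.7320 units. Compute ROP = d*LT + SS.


d*LT = 22.4425 * 20.1849 = 452.9996
ROP = 452.9996 + 374.7320 = 827.7316

827.7316 units


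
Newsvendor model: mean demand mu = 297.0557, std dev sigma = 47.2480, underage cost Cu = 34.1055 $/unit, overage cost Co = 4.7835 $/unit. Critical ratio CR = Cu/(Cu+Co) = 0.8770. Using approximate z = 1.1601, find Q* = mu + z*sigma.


CR = Cu/(Cu+Co) = 34.1055/(34.1055+4.7835) = 0.8770
z = 1.1601
Q* = 297.0557 + 1.1601 * 47.2480 = 351.8681

351.8681 units


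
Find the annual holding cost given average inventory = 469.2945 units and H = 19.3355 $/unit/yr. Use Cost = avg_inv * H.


Cost = 469.2945 * 19.3355 = 9074.0438

9074.0438 $/yr


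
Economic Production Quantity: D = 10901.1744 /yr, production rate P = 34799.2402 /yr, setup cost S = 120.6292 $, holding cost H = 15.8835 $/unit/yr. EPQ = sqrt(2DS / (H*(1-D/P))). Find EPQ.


1 - D/P = 1 - 0.3133 = 0.6867
H*(1-D/P) = 10.9079
2DS = 2629999.8939
EPQ = sqrt(241110.7271) = 491.0303

491.0303 units


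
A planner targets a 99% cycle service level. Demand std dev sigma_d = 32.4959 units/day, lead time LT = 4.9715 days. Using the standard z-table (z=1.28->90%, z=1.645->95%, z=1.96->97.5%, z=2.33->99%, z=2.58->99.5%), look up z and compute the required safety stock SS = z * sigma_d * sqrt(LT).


From the table, SL = 99% corresponds to z = 2.33
sqrt(LT) = sqrt(4.9715) = 2.2297
SS = 2.33 * 32.4959 * 2.2297 = 168.8217

168.8217 units


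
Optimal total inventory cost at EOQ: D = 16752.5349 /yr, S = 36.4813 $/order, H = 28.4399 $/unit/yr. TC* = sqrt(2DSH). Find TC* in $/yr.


2*D*S*H = 34762331.5915
TC* = sqrt(34762331.5915) = 5895.9589

5895.9589 $/yr


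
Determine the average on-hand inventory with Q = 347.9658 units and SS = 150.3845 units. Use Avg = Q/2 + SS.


Q/2 = 173.9829
Avg = 173.9829 + 150.3845 = 324.3674

324.3674 units


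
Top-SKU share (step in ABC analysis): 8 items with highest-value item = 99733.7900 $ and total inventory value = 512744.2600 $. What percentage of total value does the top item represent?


Top item = 99733.7900
Total = 512744.2600
Percentage = 99733.7900 / 512744.2600 * 100 = 19.4510

19.4510%


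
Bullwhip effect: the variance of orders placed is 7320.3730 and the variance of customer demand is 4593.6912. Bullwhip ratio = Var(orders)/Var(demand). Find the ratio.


BW = 7320.3730 / 4593.6912 = 1.5936

1.5936


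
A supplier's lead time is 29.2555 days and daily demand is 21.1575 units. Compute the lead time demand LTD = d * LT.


LTD = 21.1575 * 29.2555 = 618.9732

618.9732 units


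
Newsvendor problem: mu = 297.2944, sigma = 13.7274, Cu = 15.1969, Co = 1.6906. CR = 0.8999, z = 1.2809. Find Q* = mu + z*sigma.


CR = Cu/(Cu+Co) = 15.1969/(15.1969+1.6906) = 0.8999
z = 1.2809
Q* = 297.2944 + 1.2809 * 13.7274 = 314.8778

314.8778 units


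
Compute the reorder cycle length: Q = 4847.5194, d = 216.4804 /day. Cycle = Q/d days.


Cycle = 4847.5194 / 216.4804 = 22.3924

22.3924 days


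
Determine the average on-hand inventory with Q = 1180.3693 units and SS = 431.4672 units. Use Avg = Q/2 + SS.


Q/2 = 590.1847
Avg = 590.1847 + 431.4672 = 1021.6518

1021.6518 units


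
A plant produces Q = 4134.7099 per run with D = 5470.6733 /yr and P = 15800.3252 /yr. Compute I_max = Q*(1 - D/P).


D/P = 0.3462
1 - D/P = 0.6538
I_max = 4134.7099 * 0.6538 = 2703.1161

2703.1161 units


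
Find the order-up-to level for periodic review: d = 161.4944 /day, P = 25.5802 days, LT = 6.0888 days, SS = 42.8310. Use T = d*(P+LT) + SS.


P + LT = 31.6690
d*(P+LT) = 161.4944 * 31.6690 = 5114.3662
T = 5114.3662 + 42.8310 = 5157.1972

5157.1972 units
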